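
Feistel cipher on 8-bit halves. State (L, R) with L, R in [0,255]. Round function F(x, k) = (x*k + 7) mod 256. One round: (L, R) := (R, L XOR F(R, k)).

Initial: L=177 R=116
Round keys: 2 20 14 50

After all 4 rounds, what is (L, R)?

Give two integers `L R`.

Answer: 63 126

Derivation:
Round 1 (k=2): L=116 R=94
Round 2 (k=20): L=94 R=43
Round 3 (k=14): L=43 R=63
Round 4 (k=50): L=63 R=126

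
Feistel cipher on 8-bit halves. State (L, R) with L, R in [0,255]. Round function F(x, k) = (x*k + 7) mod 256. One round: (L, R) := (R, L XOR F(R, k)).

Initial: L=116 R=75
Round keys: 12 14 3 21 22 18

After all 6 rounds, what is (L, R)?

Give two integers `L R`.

Answer: 235 174

Derivation:
Round 1 (k=12): L=75 R=255
Round 2 (k=14): L=255 R=178
Round 3 (k=3): L=178 R=226
Round 4 (k=21): L=226 R=35
Round 5 (k=22): L=35 R=235
Round 6 (k=18): L=235 R=174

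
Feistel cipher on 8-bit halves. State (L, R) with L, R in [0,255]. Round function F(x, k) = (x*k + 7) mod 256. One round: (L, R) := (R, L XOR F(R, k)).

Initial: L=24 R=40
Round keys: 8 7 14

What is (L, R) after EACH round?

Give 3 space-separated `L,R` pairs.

Round 1 (k=8): L=40 R=95
Round 2 (k=7): L=95 R=136
Round 3 (k=14): L=136 R=40

Answer: 40,95 95,136 136,40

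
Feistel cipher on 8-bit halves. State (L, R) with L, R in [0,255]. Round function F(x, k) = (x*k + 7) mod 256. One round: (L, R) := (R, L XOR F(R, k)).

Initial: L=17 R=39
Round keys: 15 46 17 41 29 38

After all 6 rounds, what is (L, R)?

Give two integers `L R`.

Answer: 216 58

Derivation:
Round 1 (k=15): L=39 R=65
Round 2 (k=46): L=65 R=146
Round 3 (k=17): L=146 R=248
Round 4 (k=41): L=248 R=45
Round 5 (k=29): L=45 R=216
Round 6 (k=38): L=216 R=58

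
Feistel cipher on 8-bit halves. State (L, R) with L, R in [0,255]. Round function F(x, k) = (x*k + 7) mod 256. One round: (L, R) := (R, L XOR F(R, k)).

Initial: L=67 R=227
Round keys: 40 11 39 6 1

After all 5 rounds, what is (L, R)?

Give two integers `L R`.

Round 1 (k=40): L=227 R=60
Round 2 (k=11): L=60 R=120
Round 3 (k=39): L=120 R=115
Round 4 (k=6): L=115 R=193
Round 5 (k=1): L=193 R=187

Answer: 193 187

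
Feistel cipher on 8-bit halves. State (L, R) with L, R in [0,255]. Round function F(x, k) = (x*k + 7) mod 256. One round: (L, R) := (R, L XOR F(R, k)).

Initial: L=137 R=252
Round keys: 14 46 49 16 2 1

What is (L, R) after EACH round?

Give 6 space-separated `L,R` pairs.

Round 1 (k=14): L=252 R=70
Round 2 (k=46): L=70 R=103
Round 3 (k=49): L=103 R=248
Round 4 (k=16): L=248 R=224
Round 5 (k=2): L=224 R=63
Round 6 (k=1): L=63 R=166

Answer: 252,70 70,103 103,248 248,224 224,63 63,166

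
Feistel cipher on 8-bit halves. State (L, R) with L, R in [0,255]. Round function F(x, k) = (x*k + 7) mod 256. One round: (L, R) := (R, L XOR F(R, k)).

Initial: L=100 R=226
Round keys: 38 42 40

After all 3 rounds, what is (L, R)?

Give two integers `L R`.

Round 1 (k=38): L=226 R=247
Round 2 (k=42): L=247 R=111
Round 3 (k=40): L=111 R=168

Answer: 111 168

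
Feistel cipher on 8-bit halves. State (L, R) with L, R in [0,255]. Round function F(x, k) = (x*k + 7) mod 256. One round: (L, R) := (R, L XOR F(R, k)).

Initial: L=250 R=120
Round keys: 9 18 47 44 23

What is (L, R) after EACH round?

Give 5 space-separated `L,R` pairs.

Round 1 (k=9): L=120 R=197
Round 2 (k=18): L=197 R=153
Round 3 (k=47): L=153 R=219
Round 4 (k=44): L=219 R=50
Round 5 (k=23): L=50 R=94

Answer: 120,197 197,153 153,219 219,50 50,94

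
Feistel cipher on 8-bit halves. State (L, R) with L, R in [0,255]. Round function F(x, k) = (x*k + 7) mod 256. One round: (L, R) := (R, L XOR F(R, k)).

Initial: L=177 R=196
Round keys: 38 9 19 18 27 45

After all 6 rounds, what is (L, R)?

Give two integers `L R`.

Round 1 (k=38): L=196 R=174
Round 2 (k=9): L=174 R=225
Round 3 (k=19): L=225 R=20
Round 4 (k=18): L=20 R=142
Round 5 (k=27): L=142 R=21
Round 6 (k=45): L=21 R=54

Answer: 21 54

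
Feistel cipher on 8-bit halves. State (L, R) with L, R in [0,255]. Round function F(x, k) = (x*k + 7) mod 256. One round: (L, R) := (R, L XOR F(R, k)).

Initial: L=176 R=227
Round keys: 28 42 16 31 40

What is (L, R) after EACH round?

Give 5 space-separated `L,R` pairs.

Answer: 227,107 107,118 118,12 12,13 13,3

Derivation:
Round 1 (k=28): L=227 R=107
Round 2 (k=42): L=107 R=118
Round 3 (k=16): L=118 R=12
Round 4 (k=31): L=12 R=13
Round 5 (k=40): L=13 R=3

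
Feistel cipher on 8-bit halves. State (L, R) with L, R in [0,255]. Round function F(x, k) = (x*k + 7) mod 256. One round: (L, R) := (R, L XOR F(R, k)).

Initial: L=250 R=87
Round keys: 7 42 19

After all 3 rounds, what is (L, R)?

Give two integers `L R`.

Answer: 172 89

Derivation:
Round 1 (k=7): L=87 R=146
Round 2 (k=42): L=146 R=172
Round 3 (k=19): L=172 R=89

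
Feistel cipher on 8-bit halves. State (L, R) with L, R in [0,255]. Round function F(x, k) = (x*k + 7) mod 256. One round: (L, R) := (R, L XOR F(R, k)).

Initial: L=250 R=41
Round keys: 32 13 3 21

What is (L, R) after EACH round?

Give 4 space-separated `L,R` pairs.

Answer: 41,221 221,105 105,159 159,123

Derivation:
Round 1 (k=32): L=41 R=221
Round 2 (k=13): L=221 R=105
Round 3 (k=3): L=105 R=159
Round 4 (k=21): L=159 R=123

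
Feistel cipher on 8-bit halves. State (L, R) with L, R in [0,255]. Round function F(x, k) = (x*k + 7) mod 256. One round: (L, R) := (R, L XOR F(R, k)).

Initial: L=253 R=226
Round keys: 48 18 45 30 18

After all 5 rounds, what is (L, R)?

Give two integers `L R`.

Round 1 (k=48): L=226 R=154
Round 2 (k=18): L=154 R=57
Round 3 (k=45): L=57 R=150
Round 4 (k=30): L=150 R=162
Round 5 (k=18): L=162 R=253

Answer: 162 253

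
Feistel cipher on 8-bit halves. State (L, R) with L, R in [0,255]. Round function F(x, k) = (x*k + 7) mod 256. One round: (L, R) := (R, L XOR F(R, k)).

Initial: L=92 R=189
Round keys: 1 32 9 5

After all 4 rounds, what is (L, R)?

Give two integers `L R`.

Answer: 9 142

Derivation:
Round 1 (k=1): L=189 R=152
Round 2 (k=32): L=152 R=186
Round 3 (k=9): L=186 R=9
Round 4 (k=5): L=9 R=142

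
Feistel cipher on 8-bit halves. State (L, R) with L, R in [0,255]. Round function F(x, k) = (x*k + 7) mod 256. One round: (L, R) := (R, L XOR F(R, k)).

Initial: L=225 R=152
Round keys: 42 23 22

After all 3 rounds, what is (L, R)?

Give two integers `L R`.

Answer: 153 59

Derivation:
Round 1 (k=42): L=152 R=22
Round 2 (k=23): L=22 R=153
Round 3 (k=22): L=153 R=59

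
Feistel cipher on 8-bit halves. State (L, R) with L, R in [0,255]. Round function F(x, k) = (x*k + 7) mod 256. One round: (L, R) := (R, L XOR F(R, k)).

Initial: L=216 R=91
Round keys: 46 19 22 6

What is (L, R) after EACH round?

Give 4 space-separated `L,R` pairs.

Round 1 (k=46): L=91 R=185
Round 2 (k=19): L=185 R=153
Round 3 (k=22): L=153 R=148
Round 4 (k=6): L=148 R=230

Answer: 91,185 185,153 153,148 148,230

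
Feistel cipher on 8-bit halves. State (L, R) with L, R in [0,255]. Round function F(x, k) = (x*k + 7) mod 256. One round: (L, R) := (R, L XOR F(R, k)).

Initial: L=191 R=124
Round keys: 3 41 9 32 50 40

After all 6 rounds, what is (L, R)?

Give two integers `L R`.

Answer: 181 31

Derivation:
Round 1 (k=3): L=124 R=196
Round 2 (k=41): L=196 R=23
Round 3 (k=9): L=23 R=18
Round 4 (k=32): L=18 R=80
Round 5 (k=50): L=80 R=181
Round 6 (k=40): L=181 R=31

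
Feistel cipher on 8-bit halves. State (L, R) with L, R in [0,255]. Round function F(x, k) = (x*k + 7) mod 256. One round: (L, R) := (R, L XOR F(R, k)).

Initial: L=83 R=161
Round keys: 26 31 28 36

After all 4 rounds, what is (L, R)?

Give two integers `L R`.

Answer: 133 15

Derivation:
Round 1 (k=26): L=161 R=50
Round 2 (k=31): L=50 R=180
Round 3 (k=28): L=180 R=133
Round 4 (k=36): L=133 R=15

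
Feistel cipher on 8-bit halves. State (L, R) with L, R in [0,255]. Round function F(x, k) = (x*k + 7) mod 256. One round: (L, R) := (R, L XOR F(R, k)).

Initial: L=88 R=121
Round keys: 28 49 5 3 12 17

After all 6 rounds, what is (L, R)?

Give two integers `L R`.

Answer: 134 144

Derivation:
Round 1 (k=28): L=121 R=27
Round 2 (k=49): L=27 R=75
Round 3 (k=5): L=75 R=101
Round 4 (k=3): L=101 R=125
Round 5 (k=12): L=125 R=134
Round 6 (k=17): L=134 R=144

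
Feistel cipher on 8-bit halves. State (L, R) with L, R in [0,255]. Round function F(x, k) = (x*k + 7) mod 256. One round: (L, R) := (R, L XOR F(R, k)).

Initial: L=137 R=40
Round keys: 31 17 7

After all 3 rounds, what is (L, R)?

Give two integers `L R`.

Answer: 149 76

Derivation:
Round 1 (k=31): L=40 R=86
Round 2 (k=17): L=86 R=149
Round 3 (k=7): L=149 R=76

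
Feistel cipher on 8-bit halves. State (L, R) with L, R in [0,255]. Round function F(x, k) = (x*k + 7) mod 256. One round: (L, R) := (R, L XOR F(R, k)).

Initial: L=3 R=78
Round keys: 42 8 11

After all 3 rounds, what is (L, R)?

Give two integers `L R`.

Round 1 (k=42): L=78 R=208
Round 2 (k=8): L=208 R=201
Round 3 (k=11): L=201 R=122

Answer: 201 122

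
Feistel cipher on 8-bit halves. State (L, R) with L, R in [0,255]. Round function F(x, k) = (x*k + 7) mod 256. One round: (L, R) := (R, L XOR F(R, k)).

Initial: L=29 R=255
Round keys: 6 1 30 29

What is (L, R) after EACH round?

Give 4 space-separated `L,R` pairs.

Round 1 (k=6): L=255 R=28
Round 2 (k=1): L=28 R=220
Round 3 (k=30): L=220 R=211
Round 4 (k=29): L=211 R=50

Answer: 255,28 28,220 220,211 211,50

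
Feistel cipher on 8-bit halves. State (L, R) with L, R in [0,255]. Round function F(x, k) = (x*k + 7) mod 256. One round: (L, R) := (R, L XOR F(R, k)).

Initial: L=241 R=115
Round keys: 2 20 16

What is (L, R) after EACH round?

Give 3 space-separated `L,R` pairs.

Answer: 115,28 28,68 68,91

Derivation:
Round 1 (k=2): L=115 R=28
Round 2 (k=20): L=28 R=68
Round 3 (k=16): L=68 R=91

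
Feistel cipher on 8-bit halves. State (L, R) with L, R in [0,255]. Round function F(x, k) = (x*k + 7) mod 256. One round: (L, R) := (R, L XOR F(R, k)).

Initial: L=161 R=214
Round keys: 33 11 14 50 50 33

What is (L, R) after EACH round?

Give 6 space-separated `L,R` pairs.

Answer: 214,60 60,77 77,1 1,116 116,174 174,1

Derivation:
Round 1 (k=33): L=214 R=60
Round 2 (k=11): L=60 R=77
Round 3 (k=14): L=77 R=1
Round 4 (k=50): L=1 R=116
Round 5 (k=50): L=116 R=174
Round 6 (k=33): L=174 R=1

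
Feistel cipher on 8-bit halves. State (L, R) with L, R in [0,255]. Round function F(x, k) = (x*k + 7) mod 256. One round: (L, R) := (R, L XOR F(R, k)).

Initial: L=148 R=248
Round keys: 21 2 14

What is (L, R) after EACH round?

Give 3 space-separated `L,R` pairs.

Answer: 248,203 203,101 101,70

Derivation:
Round 1 (k=21): L=248 R=203
Round 2 (k=2): L=203 R=101
Round 3 (k=14): L=101 R=70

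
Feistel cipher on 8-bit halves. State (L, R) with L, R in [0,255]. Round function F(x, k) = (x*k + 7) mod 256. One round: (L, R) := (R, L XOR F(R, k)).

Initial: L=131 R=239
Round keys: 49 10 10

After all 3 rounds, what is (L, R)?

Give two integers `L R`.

Round 1 (k=49): L=239 R=69
Round 2 (k=10): L=69 R=86
Round 3 (k=10): L=86 R=38

Answer: 86 38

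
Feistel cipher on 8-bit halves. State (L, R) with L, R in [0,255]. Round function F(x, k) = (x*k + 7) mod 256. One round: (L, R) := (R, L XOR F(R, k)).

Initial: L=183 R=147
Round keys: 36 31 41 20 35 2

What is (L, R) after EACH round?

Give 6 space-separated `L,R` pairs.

Round 1 (k=36): L=147 R=4
Round 2 (k=31): L=4 R=16
Round 3 (k=41): L=16 R=147
Round 4 (k=20): L=147 R=147
Round 5 (k=35): L=147 R=179
Round 6 (k=2): L=179 R=254

Answer: 147,4 4,16 16,147 147,147 147,179 179,254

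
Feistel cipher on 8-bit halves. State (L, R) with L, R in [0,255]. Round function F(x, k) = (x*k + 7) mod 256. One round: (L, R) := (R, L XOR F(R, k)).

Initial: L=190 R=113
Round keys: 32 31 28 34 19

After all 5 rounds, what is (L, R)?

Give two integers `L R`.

Round 1 (k=32): L=113 R=153
Round 2 (k=31): L=153 R=255
Round 3 (k=28): L=255 R=114
Round 4 (k=34): L=114 R=212
Round 5 (k=19): L=212 R=177

Answer: 212 177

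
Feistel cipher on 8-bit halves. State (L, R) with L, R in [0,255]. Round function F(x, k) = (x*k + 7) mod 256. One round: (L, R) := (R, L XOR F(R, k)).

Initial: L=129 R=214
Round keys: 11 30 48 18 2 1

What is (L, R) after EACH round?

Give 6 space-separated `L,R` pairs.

Answer: 214,184 184,65 65,143 143,84 84,32 32,115

Derivation:
Round 1 (k=11): L=214 R=184
Round 2 (k=30): L=184 R=65
Round 3 (k=48): L=65 R=143
Round 4 (k=18): L=143 R=84
Round 5 (k=2): L=84 R=32
Round 6 (k=1): L=32 R=115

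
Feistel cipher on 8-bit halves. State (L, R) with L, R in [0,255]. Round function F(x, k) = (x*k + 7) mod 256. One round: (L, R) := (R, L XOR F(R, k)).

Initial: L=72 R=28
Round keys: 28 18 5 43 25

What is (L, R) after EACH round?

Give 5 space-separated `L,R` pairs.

Answer: 28,95 95,169 169,11 11,73 73,35

Derivation:
Round 1 (k=28): L=28 R=95
Round 2 (k=18): L=95 R=169
Round 3 (k=5): L=169 R=11
Round 4 (k=43): L=11 R=73
Round 5 (k=25): L=73 R=35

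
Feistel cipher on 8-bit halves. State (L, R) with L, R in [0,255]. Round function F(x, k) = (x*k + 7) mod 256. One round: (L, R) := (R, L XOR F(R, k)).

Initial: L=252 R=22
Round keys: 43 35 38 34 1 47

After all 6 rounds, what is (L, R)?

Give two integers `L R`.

Round 1 (k=43): L=22 R=69
Round 2 (k=35): L=69 R=96
Round 3 (k=38): L=96 R=2
Round 4 (k=34): L=2 R=43
Round 5 (k=1): L=43 R=48
Round 6 (k=47): L=48 R=252

Answer: 48 252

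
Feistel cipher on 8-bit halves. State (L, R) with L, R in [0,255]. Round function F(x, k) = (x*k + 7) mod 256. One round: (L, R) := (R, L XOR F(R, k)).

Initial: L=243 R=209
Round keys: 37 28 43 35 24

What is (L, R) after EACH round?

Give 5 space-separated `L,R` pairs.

Answer: 209,207 207,122 122,74 74,95 95,165

Derivation:
Round 1 (k=37): L=209 R=207
Round 2 (k=28): L=207 R=122
Round 3 (k=43): L=122 R=74
Round 4 (k=35): L=74 R=95
Round 5 (k=24): L=95 R=165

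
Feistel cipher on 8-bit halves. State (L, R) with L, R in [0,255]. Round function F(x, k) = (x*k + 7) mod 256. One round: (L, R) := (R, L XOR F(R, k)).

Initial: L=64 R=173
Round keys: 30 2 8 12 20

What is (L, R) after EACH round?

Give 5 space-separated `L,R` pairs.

Answer: 173,13 13,140 140,106 106,115 115,105

Derivation:
Round 1 (k=30): L=173 R=13
Round 2 (k=2): L=13 R=140
Round 3 (k=8): L=140 R=106
Round 4 (k=12): L=106 R=115
Round 5 (k=20): L=115 R=105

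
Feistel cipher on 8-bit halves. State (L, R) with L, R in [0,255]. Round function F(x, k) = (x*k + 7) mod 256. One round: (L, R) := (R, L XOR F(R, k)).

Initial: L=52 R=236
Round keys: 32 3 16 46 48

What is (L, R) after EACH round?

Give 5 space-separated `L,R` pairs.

Answer: 236,179 179,204 204,116 116,19 19,227

Derivation:
Round 1 (k=32): L=236 R=179
Round 2 (k=3): L=179 R=204
Round 3 (k=16): L=204 R=116
Round 4 (k=46): L=116 R=19
Round 5 (k=48): L=19 R=227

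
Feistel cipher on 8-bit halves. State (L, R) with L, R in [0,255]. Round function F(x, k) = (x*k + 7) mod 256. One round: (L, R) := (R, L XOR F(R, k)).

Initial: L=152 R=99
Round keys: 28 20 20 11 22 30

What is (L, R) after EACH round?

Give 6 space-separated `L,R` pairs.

Answer: 99,67 67,32 32,196 196,83 83,237 237,158

Derivation:
Round 1 (k=28): L=99 R=67
Round 2 (k=20): L=67 R=32
Round 3 (k=20): L=32 R=196
Round 4 (k=11): L=196 R=83
Round 5 (k=22): L=83 R=237
Round 6 (k=30): L=237 R=158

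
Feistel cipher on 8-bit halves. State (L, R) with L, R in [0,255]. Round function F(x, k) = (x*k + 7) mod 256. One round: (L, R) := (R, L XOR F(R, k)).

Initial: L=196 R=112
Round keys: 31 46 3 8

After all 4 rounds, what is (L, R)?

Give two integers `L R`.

Answer: 217 78

Derivation:
Round 1 (k=31): L=112 R=83
Round 2 (k=46): L=83 R=129
Round 3 (k=3): L=129 R=217
Round 4 (k=8): L=217 R=78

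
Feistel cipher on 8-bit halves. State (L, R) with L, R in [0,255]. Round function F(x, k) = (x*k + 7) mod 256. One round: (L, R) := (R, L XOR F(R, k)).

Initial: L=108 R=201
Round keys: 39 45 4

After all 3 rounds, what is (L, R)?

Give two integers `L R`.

Round 1 (k=39): L=201 R=202
Round 2 (k=45): L=202 R=64
Round 3 (k=4): L=64 R=205

Answer: 64 205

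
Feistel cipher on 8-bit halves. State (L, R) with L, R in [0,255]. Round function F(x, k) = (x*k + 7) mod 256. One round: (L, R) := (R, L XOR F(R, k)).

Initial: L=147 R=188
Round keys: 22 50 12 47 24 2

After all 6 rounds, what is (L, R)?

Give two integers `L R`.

Round 1 (k=22): L=188 R=188
Round 2 (k=50): L=188 R=3
Round 3 (k=12): L=3 R=151
Round 4 (k=47): L=151 R=195
Round 5 (k=24): L=195 R=216
Round 6 (k=2): L=216 R=116

Answer: 216 116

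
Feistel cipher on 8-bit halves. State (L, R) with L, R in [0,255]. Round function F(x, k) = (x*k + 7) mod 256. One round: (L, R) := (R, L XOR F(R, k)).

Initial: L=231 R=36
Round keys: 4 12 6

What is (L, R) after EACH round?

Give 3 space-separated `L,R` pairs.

Answer: 36,112 112,99 99,41

Derivation:
Round 1 (k=4): L=36 R=112
Round 2 (k=12): L=112 R=99
Round 3 (k=6): L=99 R=41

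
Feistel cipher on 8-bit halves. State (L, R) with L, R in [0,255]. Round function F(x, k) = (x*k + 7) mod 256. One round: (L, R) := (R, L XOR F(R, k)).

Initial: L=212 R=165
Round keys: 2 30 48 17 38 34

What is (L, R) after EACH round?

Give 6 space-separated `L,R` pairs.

Round 1 (k=2): L=165 R=133
Round 2 (k=30): L=133 R=56
Round 3 (k=48): L=56 R=2
Round 4 (k=17): L=2 R=17
Round 5 (k=38): L=17 R=143
Round 6 (k=34): L=143 R=20

Answer: 165,133 133,56 56,2 2,17 17,143 143,20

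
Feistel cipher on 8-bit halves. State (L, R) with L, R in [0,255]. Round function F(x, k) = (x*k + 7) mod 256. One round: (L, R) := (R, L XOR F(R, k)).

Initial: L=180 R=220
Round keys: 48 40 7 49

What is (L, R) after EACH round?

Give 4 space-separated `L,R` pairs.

Round 1 (k=48): L=220 R=243
Round 2 (k=40): L=243 R=35
Round 3 (k=7): L=35 R=15
Round 4 (k=49): L=15 R=197

Answer: 220,243 243,35 35,15 15,197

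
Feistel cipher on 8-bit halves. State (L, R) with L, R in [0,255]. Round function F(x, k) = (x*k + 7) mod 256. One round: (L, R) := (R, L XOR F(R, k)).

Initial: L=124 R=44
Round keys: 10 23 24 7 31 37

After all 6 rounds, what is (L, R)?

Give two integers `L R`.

Round 1 (k=10): L=44 R=195
Round 2 (k=23): L=195 R=160
Round 3 (k=24): L=160 R=196
Round 4 (k=7): L=196 R=195
Round 5 (k=31): L=195 R=96
Round 6 (k=37): L=96 R=36

Answer: 96 36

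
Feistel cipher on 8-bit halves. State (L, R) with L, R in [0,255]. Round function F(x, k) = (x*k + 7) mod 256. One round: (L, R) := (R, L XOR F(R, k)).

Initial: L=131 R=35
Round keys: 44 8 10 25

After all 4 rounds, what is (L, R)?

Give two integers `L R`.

Answer: 103 114

Derivation:
Round 1 (k=44): L=35 R=136
Round 2 (k=8): L=136 R=100
Round 3 (k=10): L=100 R=103
Round 4 (k=25): L=103 R=114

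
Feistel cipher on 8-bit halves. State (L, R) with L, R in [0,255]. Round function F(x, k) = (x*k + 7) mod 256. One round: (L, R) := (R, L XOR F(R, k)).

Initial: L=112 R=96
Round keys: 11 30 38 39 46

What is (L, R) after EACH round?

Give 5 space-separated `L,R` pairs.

Round 1 (k=11): L=96 R=87
Round 2 (k=30): L=87 R=89
Round 3 (k=38): L=89 R=106
Round 4 (k=39): L=106 R=116
Round 5 (k=46): L=116 R=181

Answer: 96,87 87,89 89,106 106,116 116,181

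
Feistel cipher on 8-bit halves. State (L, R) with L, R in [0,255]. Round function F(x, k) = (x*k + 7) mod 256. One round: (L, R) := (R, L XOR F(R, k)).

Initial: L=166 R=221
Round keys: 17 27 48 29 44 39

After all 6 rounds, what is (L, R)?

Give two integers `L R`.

Round 1 (k=17): L=221 R=18
Round 2 (k=27): L=18 R=48
Round 3 (k=48): L=48 R=21
Round 4 (k=29): L=21 R=88
Round 5 (k=44): L=88 R=50
Round 6 (k=39): L=50 R=253

Answer: 50 253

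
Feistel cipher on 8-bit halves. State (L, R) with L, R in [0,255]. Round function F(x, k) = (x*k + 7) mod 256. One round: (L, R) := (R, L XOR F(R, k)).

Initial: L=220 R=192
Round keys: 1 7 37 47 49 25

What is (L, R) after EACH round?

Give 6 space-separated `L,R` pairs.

Answer: 192,27 27,4 4,128 128,131 131,154 154,146

Derivation:
Round 1 (k=1): L=192 R=27
Round 2 (k=7): L=27 R=4
Round 3 (k=37): L=4 R=128
Round 4 (k=47): L=128 R=131
Round 5 (k=49): L=131 R=154
Round 6 (k=25): L=154 R=146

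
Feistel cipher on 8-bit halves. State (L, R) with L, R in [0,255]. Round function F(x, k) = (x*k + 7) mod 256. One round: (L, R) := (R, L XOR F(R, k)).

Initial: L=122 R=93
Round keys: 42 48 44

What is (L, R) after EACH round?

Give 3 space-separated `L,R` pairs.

Answer: 93,51 51,202 202,140

Derivation:
Round 1 (k=42): L=93 R=51
Round 2 (k=48): L=51 R=202
Round 3 (k=44): L=202 R=140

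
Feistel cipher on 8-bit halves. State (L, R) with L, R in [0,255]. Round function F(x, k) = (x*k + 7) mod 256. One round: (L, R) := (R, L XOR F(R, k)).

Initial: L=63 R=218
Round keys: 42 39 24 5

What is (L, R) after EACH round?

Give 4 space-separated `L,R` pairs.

Round 1 (k=42): L=218 R=244
Round 2 (k=39): L=244 R=233
Round 3 (k=24): L=233 R=43
Round 4 (k=5): L=43 R=55

Answer: 218,244 244,233 233,43 43,55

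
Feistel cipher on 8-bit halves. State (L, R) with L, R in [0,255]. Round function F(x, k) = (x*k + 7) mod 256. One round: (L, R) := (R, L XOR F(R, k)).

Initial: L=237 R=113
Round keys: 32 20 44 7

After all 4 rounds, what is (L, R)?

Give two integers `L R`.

Answer: 101 116

Derivation:
Round 1 (k=32): L=113 R=202
Round 2 (k=20): L=202 R=190
Round 3 (k=44): L=190 R=101
Round 4 (k=7): L=101 R=116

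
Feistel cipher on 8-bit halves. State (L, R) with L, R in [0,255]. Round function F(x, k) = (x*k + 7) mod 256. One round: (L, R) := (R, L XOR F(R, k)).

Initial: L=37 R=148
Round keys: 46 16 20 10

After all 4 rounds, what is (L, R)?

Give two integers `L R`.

Answer: 185 114

Derivation:
Round 1 (k=46): L=148 R=186
Round 2 (k=16): L=186 R=51
Round 3 (k=20): L=51 R=185
Round 4 (k=10): L=185 R=114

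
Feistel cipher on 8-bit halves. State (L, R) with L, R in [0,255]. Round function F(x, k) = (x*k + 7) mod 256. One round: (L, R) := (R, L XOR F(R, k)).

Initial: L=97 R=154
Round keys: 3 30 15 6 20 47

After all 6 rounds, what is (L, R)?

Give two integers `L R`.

Answer: 249 80

Derivation:
Round 1 (k=3): L=154 R=180
Round 2 (k=30): L=180 R=133
Round 3 (k=15): L=133 R=102
Round 4 (k=6): L=102 R=238
Round 5 (k=20): L=238 R=249
Round 6 (k=47): L=249 R=80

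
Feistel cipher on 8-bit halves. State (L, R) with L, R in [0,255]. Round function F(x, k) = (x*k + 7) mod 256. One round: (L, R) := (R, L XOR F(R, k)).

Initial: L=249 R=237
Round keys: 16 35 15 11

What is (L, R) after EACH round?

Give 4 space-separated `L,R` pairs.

Round 1 (k=16): L=237 R=46
Round 2 (k=35): L=46 R=188
Round 3 (k=15): L=188 R=37
Round 4 (k=11): L=37 R=34

Answer: 237,46 46,188 188,37 37,34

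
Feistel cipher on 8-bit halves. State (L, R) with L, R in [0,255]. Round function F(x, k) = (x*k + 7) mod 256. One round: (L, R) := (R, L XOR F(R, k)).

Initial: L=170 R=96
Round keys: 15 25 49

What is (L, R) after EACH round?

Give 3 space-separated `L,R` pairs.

Answer: 96,13 13,44 44,126

Derivation:
Round 1 (k=15): L=96 R=13
Round 2 (k=25): L=13 R=44
Round 3 (k=49): L=44 R=126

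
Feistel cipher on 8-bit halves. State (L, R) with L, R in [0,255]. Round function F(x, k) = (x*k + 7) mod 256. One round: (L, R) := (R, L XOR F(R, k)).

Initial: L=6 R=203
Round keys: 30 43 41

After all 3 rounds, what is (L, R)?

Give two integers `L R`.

Round 1 (k=30): L=203 R=215
Round 2 (k=43): L=215 R=239
Round 3 (k=41): L=239 R=153

Answer: 239 153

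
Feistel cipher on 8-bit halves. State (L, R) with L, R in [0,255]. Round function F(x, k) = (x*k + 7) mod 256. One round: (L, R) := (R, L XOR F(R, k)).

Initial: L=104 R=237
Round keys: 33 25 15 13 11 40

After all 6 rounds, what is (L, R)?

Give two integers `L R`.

Round 1 (k=33): L=237 R=252
Round 2 (k=25): L=252 R=78
Round 3 (k=15): L=78 R=101
Round 4 (k=13): L=101 R=102
Round 5 (k=11): L=102 R=12
Round 6 (k=40): L=12 R=129

Answer: 12 129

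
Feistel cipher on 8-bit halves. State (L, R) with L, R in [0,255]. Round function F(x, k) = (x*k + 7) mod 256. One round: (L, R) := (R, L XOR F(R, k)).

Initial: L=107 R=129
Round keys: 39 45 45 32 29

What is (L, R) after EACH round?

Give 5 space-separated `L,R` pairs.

Answer: 129,197 197,41 41,249 249,14 14,100

Derivation:
Round 1 (k=39): L=129 R=197
Round 2 (k=45): L=197 R=41
Round 3 (k=45): L=41 R=249
Round 4 (k=32): L=249 R=14
Round 5 (k=29): L=14 R=100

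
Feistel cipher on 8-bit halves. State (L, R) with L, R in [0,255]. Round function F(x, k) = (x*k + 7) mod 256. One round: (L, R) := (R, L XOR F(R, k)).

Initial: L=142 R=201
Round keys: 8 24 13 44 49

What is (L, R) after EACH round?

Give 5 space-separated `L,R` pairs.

Round 1 (k=8): L=201 R=193
Round 2 (k=24): L=193 R=214
Round 3 (k=13): L=214 R=36
Round 4 (k=44): L=36 R=225
Round 5 (k=49): L=225 R=60

Answer: 201,193 193,214 214,36 36,225 225,60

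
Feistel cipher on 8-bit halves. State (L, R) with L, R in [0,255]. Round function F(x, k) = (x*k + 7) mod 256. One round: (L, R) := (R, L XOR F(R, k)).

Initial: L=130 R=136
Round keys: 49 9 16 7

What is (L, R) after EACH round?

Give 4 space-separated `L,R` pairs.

Answer: 136,141 141,116 116,202 202,249

Derivation:
Round 1 (k=49): L=136 R=141
Round 2 (k=9): L=141 R=116
Round 3 (k=16): L=116 R=202
Round 4 (k=7): L=202 R=249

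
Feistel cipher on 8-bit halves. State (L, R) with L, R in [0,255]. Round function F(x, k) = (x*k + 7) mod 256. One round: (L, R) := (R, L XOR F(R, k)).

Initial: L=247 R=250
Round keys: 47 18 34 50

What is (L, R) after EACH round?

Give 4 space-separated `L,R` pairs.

Round 1 (k=47): L=250 R=26
Round 2 (k=18): L=26 R=33
Round 3 (k=34): L=33 R=115
Round 4 (k=50): L=115 R=92

Answer: 250,26 26,33 33,115 115,92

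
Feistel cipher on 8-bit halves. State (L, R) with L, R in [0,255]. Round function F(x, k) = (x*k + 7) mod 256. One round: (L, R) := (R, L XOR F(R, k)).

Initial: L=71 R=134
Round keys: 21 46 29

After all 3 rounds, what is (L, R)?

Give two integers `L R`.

Answer: 101 58

Derivation:
Round 1 (k=21): L=134 R=66
Round 2 (k=46): L=66 R=101
Round 3 (k=29): L=101 R=58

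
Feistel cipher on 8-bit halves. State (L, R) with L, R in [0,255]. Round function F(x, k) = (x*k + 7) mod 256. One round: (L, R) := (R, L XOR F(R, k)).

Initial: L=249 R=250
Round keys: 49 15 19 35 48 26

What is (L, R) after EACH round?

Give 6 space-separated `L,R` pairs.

Answer: 250,24 24,149 149,14 14,100 100,201 201,21

Derivation:
Round 1 (k=49): L=250 R=24
Round 2 (k=15): L=24 R=149
Round 3 (k=19): L=149 R=14
Round 4 (k=35): L=14 R=100
Round 5 (k=48): L=100 R=201
Round 6 (k=26): L=201 R=21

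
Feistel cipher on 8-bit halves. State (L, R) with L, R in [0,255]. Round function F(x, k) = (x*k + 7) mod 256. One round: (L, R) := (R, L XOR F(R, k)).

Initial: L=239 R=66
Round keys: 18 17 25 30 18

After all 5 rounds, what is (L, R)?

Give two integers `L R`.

Round 1 (k=18): L=66 R=68
Round 2 (k=17): L=68 R=201
Round 3 (k=25): L=201 R=236
Round 4 (k=30): L=236 R=102
Round 5 (k=18): L=102 R=223

Answer: 102 223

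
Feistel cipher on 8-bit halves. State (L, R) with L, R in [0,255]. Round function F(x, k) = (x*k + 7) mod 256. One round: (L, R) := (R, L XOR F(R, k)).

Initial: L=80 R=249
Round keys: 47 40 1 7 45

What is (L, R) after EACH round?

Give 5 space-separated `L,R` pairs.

Answer: 249,238 238,206 206,59 59,106 106,146

Derivation:
Round 1 (k=47): L=249 R=238
Round 2 (k=40): L=238 R=206
Round 3 (k=1): L=206 R=59
Round 4 (k=7): L=59 R=106
Round 5 (k=45): L=106 R=146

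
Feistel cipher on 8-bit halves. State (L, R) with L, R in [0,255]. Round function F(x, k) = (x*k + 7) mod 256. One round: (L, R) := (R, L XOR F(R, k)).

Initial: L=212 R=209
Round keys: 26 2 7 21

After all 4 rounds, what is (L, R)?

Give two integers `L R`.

Round 1 (k=26): L=209 R=149
Round 2 (k=2): L=149 R=224
Round 3 (k=7): L=224 R=178
Round 4 (k=21): L=178 R=65

Answer: 178 65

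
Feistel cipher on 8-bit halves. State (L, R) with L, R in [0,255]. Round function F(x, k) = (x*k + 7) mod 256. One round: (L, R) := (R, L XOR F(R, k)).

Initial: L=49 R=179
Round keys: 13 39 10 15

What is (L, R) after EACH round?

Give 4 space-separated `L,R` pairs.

Answer: 179,47 47,131 131,10 10,30

Derivation:
Round 1 (k=13): L=179 R=47
Round 2 (k=39): L=47 R=131
Round 3 (k=10): L=131 R=10
Round 4 (k=15): L=10 R=30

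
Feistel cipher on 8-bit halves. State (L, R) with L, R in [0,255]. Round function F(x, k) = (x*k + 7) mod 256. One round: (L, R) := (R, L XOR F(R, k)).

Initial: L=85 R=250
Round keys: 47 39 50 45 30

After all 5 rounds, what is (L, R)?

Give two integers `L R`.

Answer: 89 44

Derivation:
Round 1 (k=47): L=250 R=184
Round 2 (k=39): L=184 R=245
Round 3 (k=50): L=245 R=89
Round 4 (k=45): L=89 R=89
Round 5 (k=30): L=89 R=44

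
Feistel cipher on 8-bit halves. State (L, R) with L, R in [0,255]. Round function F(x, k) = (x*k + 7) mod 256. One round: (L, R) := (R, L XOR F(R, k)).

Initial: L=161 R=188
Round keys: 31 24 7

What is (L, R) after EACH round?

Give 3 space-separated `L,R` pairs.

Round 1 (k=31): L=188 R=106
Round 2 (k=24): L=106 R=75
Round 3 (k=7): L=75 R=126

Answer: 188,106 106,75 75,126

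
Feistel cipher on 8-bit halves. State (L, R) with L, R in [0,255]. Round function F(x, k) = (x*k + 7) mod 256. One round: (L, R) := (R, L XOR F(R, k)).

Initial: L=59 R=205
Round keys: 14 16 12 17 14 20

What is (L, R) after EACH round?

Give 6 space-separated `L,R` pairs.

Answer: 205,6 6,170 170,249 249,58 58,202 202,245

Derivation:
Round 1 (k=14): L=205 R=6
Round 2 (k=16): L=6 R=170
Round 3 (k=12): L=170 R=249
Round 4 (k=17): L=249 R=58
Round 5 (k=14): L=58 R=202
Round 6 (k=20): L=202 R=245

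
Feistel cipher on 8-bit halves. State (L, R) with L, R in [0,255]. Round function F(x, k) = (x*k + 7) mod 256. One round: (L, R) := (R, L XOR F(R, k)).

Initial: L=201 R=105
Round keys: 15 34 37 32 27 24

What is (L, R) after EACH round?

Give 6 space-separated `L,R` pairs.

Answer: 105,231 231,220 220,52 52,91 91,148 148,188

Derivation:
Round 1 (k=15): L=105 R=231
Round 2 (k=34): L=231 R=220
Round 3 (k=37): L=220 R=52
Round 4 (k=32): L=52 R=91
Round 5 (k=27): L=91 R=148
Round 6 (k=24): L=148 R=188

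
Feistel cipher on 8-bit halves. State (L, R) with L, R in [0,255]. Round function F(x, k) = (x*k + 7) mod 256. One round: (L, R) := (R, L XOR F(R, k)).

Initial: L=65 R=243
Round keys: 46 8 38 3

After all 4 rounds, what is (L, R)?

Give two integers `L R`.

Answer: 207 0

Derivation:
Round 1 (k=46): L=243 R=240
Round 2 (k=8): L=240 R=116
Round 3 (k=38): L=116 R=207
Round 4 (k=3): L=207 R=0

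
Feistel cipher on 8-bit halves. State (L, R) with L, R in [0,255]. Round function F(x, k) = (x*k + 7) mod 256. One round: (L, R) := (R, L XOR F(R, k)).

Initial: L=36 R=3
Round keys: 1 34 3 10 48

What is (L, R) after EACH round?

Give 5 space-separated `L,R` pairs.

Round 1 (k=1): L=3 R=46
Round 2 (k=34): L=46 R=32
Round 3 (k=3): L=32 R=73
Round 4 (k=10): L=73 R=193
Round 5 (k=48): L=193 R=126

Answer: 3,46 46,32 32,73 73,193 193,126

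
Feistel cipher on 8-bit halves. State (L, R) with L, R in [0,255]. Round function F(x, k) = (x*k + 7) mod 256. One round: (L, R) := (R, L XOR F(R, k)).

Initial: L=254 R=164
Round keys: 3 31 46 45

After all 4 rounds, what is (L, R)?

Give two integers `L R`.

Answer: 38 139

Derivation:
Round 1 (k=3): L=164 R=13
Round 2 (k=31): L=13 R=62
Round 3 (k=46): L=62 R=38
Round 4 (k=45): L=38 R=139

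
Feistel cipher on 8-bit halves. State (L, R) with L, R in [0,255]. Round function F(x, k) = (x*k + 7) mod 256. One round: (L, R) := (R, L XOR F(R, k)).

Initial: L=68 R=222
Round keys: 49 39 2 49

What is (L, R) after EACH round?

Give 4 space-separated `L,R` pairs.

Round 1 (k=49): L=222 R=193
Round 2 (k=39): L=193 R=176
Round 3 (k=2): L=176 R=166
Round 4 (k=49): L=166 R=125

Answer: 222,193 193,176 176,166 166,125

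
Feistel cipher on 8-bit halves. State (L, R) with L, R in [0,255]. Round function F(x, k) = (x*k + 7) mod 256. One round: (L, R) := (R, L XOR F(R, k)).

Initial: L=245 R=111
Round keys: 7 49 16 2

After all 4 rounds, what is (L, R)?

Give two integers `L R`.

Answer: 210 24

Derivation:
Round 1 (k=7): L=111 R=229
Round 2 (k=49): L=229 R=179
Round 3 (k=16): L=179 R=210
Round 4 (k=2): L=210 R=24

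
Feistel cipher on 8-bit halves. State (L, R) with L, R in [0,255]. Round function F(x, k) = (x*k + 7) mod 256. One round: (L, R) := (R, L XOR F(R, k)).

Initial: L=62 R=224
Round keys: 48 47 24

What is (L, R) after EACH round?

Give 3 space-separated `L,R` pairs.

Answer: 224,57 57,158 158,238

Derivation:
Round 1 (k=48): L=224 R=57
Round 2 (k=47): L=57 R=158
Round 3 (k=24): L=158 R=238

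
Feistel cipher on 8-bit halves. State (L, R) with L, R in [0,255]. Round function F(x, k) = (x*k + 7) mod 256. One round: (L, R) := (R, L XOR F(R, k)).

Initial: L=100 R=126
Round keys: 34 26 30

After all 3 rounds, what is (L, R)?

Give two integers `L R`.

Answer: 131 198

Derivation:
Round 1 (k=34): L=126 R=167
Round 2 (k=26): L=167 R=131
Round 3 (k=30): L=131 R=198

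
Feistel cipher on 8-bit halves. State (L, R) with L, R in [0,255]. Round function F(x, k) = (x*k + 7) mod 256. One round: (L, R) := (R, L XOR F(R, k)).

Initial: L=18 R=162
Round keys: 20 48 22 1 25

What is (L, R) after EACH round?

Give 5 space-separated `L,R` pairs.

Answer: 162,189 189,213 213,232 232,58 58,89

Derivation:
Round 1 (k=20): L=162 R=189
Round 2 (k=48): L=189 R=213
Round 3 (k=22): L=213 R=232
Round 4 (k=1): L=232 R=58
Round 5 (k=25): L=58 R=89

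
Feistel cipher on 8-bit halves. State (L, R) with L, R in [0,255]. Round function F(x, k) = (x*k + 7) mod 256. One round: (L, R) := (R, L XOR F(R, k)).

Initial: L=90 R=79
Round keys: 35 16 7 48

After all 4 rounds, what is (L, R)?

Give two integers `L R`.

Round 1 (k=35): L=79 R=142
Round 2 (k=16): L=142 R=168
Round 3 (k=7): L=168 R=17
Round 4 (k=48): L=17 R=159

Answer: 17 159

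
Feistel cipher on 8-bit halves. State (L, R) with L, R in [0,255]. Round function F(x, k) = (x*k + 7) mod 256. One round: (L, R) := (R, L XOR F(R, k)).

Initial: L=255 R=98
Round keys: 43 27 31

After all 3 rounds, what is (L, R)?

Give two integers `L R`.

Round 1 (k=43): L=98 R=130
Round 2 (k=27): L=130 R=223
Round 3 (k=31): L=223 R=138

Answer: 223 138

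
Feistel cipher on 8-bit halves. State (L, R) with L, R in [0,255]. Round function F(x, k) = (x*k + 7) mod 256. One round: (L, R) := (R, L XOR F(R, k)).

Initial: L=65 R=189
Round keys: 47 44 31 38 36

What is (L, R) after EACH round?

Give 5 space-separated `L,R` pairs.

Round 1 (k=47): L=189 R=251
Round 2 (k=44): L=251 R=150
Round 3 (k=31): L=150 R=202
Round 4 (k=38): L=202 R=149
Round 5 (k=36): L=149 R=49

Answer: 189,251 251,150 150,202 202,149 149,49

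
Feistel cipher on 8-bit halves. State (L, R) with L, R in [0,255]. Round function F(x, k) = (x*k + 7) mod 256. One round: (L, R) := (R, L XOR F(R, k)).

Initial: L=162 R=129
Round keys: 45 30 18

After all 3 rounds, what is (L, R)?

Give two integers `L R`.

Answer: 26 205

Derivation:
Round 1 (k=45): L=129 R=22
Round 2 (k=30): L=22 R=26
Round 3 (k=18): L=26 R=205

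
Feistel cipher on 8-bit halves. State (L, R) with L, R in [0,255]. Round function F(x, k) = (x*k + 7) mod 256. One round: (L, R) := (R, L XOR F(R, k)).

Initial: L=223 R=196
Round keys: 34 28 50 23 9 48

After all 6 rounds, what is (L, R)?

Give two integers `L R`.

Round 1 (k=34): L=196 R=208
Round 2 (k=28): L=208 R=3
Round 3 (k=50): L=3 R=77
Round 4 (k=23): L=77 R=241
Round 5 (k=9): L=241 R=205
Round 6 (k=48): L=205 R=134

Answer: 205 134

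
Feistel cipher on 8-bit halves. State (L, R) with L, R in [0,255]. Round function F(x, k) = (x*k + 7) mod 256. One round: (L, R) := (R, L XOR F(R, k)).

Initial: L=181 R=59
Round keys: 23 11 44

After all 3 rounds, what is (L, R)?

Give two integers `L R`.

Answer: 137 114

Derivation:
Round 1 (k=23): L=59 R=225
Round 2 (k=11): L=225 R=137
Round 3 (k=44): L=137 R=114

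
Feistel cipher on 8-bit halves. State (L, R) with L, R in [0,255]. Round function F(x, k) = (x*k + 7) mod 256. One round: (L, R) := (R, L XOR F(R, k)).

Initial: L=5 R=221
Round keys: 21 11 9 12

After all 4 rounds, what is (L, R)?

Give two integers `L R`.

Round 1 (k=21): L=221 R=45
Round 2 (k=11): L=45 R=43
Round 3 (k=9): L=43 R=167
Round 4 (k=12): L=167 R=240

Answer: 167 240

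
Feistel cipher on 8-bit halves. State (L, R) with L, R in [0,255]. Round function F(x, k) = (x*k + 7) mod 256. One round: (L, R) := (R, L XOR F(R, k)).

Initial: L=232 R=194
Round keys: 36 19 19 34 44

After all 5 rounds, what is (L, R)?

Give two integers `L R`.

Answer: 221 85

Derivation:
Round 1 (k=36): L=194 R=167
Round 2 (k=19): L=167 R=174
Round 3 (k=19): L=174 R=86
Round 4 (k=34): L=86 R=221
Round 5 (k=44): L=221 R=85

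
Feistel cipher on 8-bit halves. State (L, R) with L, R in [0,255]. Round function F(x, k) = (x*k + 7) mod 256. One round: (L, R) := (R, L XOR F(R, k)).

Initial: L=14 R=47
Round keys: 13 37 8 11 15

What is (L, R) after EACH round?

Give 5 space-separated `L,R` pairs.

Round 1 (k=13): L=47 R=100
Round 2 (k=37): L=100 R=84
Round 3 (k=8): L=84 R=195
Round 4 (k=11): L=195 R=60
Round 5 (k=15): L=60 R=72

Answer: 47,100 100,84 84,195 195,60 60,72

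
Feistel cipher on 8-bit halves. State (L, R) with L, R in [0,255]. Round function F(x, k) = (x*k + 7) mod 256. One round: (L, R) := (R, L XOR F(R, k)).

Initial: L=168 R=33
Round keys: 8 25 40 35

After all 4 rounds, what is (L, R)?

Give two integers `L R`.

Answer: 56 216

Derivation:
Round 1 (k=8): L=33 R=167
Round 2 (k=25): L=167 R=119
Round 3 (k=40): L=119 R=56
Round 4 (k=35): L=56 R=216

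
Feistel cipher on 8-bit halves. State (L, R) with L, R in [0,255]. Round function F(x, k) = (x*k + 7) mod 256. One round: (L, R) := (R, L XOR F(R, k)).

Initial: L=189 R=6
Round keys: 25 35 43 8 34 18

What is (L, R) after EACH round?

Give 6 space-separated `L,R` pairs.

Answer: 6,32 32,97 97,114 114,246 246,193 193,111

Derivation:
Round 1 (k=25): L=6 R=32
Round 2 (k=35): L=32 R=97
Round 3 (k=43): L=97 R=114
Round 4 (k=8): L=114 R=246
Round 5 (k=34): L=246 R=193
Round 6 (k=18): L=193 R=111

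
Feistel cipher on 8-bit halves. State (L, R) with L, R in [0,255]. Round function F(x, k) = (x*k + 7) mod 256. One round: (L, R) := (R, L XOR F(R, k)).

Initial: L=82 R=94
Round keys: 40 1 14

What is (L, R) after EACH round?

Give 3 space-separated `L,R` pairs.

Answer: 94,229 229,178 178,38

Derivation:
Round 1 (k=40): L=94 R=229
Round 2 (k=1): L=229 R=178
Round 3 (k=14): L=178 R=38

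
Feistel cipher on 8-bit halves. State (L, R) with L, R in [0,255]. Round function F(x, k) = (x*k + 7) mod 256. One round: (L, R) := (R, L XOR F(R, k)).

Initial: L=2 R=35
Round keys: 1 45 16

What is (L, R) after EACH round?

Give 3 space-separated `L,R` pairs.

Round 1 (k=1): L=35 R=40
Round 2 (k=45): L=40 R=44
Round 3 (k=16): L=44 R=239

Answer: 35,40 40,44 44,239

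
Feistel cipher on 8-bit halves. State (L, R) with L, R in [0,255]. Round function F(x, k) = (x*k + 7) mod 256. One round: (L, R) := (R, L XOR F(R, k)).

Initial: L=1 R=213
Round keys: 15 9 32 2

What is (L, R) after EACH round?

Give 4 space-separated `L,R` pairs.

Round 1 (k=15): L=213 R=131
Round 2 (k=9): L=131 R=119
Round 3 (k=32): L=119 R=100
Round 4 (k=2): L=100 R=184

Answer: 213,131 131,119 119,100 100,184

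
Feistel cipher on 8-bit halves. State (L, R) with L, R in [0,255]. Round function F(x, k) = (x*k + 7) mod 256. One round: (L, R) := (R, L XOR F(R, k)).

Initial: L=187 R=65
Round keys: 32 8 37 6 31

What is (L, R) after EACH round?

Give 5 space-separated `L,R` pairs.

Round 1 (k=32): L=65 R=156
Round 2 (k=8): L=156 R=166
Round 3 (k=37): L=166 R=153
Round 4 (k=6): L=153 R=59
Round 5 (k=31): L=59 R=181

Answer: 65,156 156,166 166,153 153,59 59,181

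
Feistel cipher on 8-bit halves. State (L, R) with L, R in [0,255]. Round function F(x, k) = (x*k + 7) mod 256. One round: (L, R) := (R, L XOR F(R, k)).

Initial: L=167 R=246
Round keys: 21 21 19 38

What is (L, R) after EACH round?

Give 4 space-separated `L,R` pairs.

Answer: 246,146 146,247 247,206 206,108

Derivation:
Round 1 (k=21): L=246 R=146
Round 2 (k=21): L=146 R=247
Round 3 (k=19): L=247 R=206
Round 4 (k=38): L=206 R=108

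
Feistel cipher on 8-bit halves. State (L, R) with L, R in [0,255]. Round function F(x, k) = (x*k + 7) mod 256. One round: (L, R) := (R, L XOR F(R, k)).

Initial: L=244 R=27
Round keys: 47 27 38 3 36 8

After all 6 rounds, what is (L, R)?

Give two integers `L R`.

Answer: 48 15

Derivation:
Round 1 (k=47): L=27 R=8
Round 2 (k=27): L=8 R=196
Round 3 (k=38): L=196 R=23
Round 4 (k=3): L=23 R=136
Round 5 (k=36): L=136 R=48
Round 6 (k=8): L=48 R=15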